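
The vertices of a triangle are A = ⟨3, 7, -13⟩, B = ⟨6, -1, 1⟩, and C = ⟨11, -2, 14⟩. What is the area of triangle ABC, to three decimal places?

51.064

AB = (3, -8, 14),  AC = (8, -9, 27)
i: (-8)·27 - 14·(-9) = -216 - (-126) = -90
j: 14·8 - 3·27 = 112 - 81 = 31
k: 3·(-9) - (-8)·8 = -27 - (-64) = 37
AB × AC = (-90, 31, 37)
|AB × AC| = √10430 ≈ 102.1274
area = ½ · 102.1274 ≈ 51.064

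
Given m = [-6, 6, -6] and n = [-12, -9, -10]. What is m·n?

m · n = (-6)·(-12) + 6·(-9) + (-6)·(-10) = 72 - 54 + 60 = 78

78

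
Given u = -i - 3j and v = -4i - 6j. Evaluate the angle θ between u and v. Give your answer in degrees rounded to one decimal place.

15.3

u · v = (-1)·(-4) + (-3)·(-6) = 4 + 18 = 22
|u|² = 1 + 9 = 10,  |u| = √10 ≈ 3.162278
|v|² = 16 + 36 = 52,  |v| = √52 ≈ 7.211103
cos θ = 22 / (3.162278 · 7.211103) ≈ 0.96476
θ = arccos(0.96476) ≈ 15.3°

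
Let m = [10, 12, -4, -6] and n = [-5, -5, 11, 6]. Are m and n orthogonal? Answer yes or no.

m · n = 10·(-5) + 12·(-5) + (-4)·11 + (-6)·6 = -50 - 60 - 44 - 36 = -190
Nonzero, so the vectors are not orthogonal.

no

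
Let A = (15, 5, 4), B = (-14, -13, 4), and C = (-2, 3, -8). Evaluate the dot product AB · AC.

AB = B − A = (-29, -18, 0)
AC = C − A = (-17, -2, -12)
AB · AC = (-29)·(-17) + (-18)·(-2) + 0·(-12) = 493 + 36 + 0 = 529

529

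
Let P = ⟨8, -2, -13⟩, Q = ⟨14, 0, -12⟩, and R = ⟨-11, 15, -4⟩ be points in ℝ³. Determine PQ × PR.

PQ = (6, 2, 1)
PR = (-19, 17, 9)
i: 2·9 - 1·17 = 18 - 17 = 1
j: 1·(-19) - 6·9 = -19 - 54 = -73
k: 6·17 - 2·(-19) = 102 - (-38) = 140
PQ × PR = (1, -73, 140)

(1, -73, 140)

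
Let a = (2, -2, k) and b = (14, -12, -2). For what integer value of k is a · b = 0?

26

a · b = 2·14 + (-2)·(-12) + k·(-2) = 52 - 2k
Set equal to 0: -2k = -52, so k = 26.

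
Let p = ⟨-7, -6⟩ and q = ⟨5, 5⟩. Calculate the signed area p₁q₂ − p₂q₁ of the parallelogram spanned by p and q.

-5

(-7)·5 - (-6)·5 = -35 - (-30) = -5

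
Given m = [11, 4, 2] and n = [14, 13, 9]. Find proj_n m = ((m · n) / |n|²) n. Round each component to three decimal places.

(7.031, 6.529, 4.520)

m · n = 11·14 + 4·13 + 2·9 = 154 + 52 + 18 = 224
|n|² = 196 + 169 + 81 = 446
proj_n m = (224/446) · (14, 13, 9) ≈ (7.031, 6.529, 4.520)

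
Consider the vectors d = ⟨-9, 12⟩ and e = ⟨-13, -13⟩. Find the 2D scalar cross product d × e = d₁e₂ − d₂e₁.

(-9)·(-13) - 12·(-13) = 117 - (-156) = 273

273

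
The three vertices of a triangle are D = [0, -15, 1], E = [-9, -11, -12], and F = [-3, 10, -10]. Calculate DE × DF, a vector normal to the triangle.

DE = (-9, 4, -13)
DF = (-3, 25, -11)
i: 4·(-11) - (-13)·25 = -44 - (-325) = 281
j: (-13)·(-3) - (-9)·(-11) = 39 - 99 = -60
k: (-9)·25 - 4·(-3) = -225 - (-12) = -213
DE × DF = (281, -60, -213)

(281, -60, -213)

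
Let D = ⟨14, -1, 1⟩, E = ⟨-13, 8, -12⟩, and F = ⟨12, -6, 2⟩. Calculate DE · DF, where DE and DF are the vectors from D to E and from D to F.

-4

DE = E − D = (-27, 9, -13)
DF = F − D = (-2, -5, 1)
DE · DF = (-27)·(-2) + 9·(-5) + (-13)·1 = 54 - 45 - 13 = -4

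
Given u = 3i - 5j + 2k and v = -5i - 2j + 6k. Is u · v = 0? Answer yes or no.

u · v = 3·(-5) + (-5)·(-2) + 2·6 = -15 + 10 + 12 = 7
Nonzero, so the vectors are not orthogonal.

no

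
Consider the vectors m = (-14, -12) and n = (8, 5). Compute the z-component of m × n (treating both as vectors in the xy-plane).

26

(-14)·5 - (-12)·8 = -70 - (-96) = 26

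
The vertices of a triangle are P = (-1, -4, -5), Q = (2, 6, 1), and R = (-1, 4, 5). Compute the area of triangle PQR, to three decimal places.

PQ = (3, 10, 6),  PR = (0, 8, 10)
i: 10·10 - 6·8 = 100 - 48 = 52
j: 6·0 - 3·10 = 0 - 30 = -30
k: 3·8 - 10·0 = 24 - 0 = 24
PQ × PR = (52, -30, 24)
|PQ × PR| = √4180 ≈ 64.6529
area = ½ · 64.6529 ≈ 32.326

32.326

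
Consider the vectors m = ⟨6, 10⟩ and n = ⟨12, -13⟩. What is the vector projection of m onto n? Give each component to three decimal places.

m · n = 6·12 + 10·(-13) = 72 - 130 = -58
|n|² = 144 + 169 = 313
proj_n m = (-58/313) · (12, -13) ≈ (-2.224, 2.409)

(-2.224, 2.409)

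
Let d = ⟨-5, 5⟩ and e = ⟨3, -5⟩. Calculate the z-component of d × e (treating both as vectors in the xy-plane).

(-5)·(-5) - 5·3 = 25 - 15 = 10

10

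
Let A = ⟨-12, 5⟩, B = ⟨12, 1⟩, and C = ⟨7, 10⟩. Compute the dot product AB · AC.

436

AB = B − A = (24, -4)
AC = C − A = (19, 5)
AB · AC = 24·19 + (-4)·5 = 456 - 20 = 436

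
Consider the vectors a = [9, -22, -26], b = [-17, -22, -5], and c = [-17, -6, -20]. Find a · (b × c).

b × c:
i: (-22)·(-20) - (-5)·(-6) = 440 - 30 = 410
j: (-5)·(-17) - (-17)·(-20) = 85 - 340 = -255
k: (-17)·(-6) - (-22)·(-17) = 102 - 374 = -272
b × c = (410, -255, -272)
a · (b × c) = 9·410 + (-22)·(-255) + (-26)·(-272) = 3690 + 5610 + 7072 = 16372

16372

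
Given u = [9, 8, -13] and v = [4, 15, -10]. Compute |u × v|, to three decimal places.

i: 8·(-10) - (-13)·15 = -80 - (-195) = 115
j: (-13)·4 - 9·(-10) = -52 - (-90) = 38
k: 9·15 - 8·4 = 135 - 32 = 103
u × v = (115, 38, 103)
|u × v| = √(115² + 38² + 103²) = √25278 ≈ 158.9906

158.991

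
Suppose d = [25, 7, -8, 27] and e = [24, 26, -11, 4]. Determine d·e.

d · e = 25·24 + 7·26 + (-8)·(-11) + 27·4 = 600 + 182 + 88 + 108 = 978

978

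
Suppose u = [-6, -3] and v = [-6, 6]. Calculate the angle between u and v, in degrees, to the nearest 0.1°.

71.6

u · v = (-6)·(-6) + (-3)·6 = 36 - 18 = 18
|u|² = 36 + 9 = 45,  |u| = √45 ≈ 6.708204
|v|² = 36 + 36 = 72,  |v| = √72 ≈ 8.485281
cos θ = 18 / (6.708204 · 8.485281) ≈ 0.31623
θ = arccos(0.31623) ≈ 71.6°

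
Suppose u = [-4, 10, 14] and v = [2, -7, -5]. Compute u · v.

u · v = (-4)·2 + 10·(-7) + 14·(-5) = -8 - 70 - 70 = -148

-148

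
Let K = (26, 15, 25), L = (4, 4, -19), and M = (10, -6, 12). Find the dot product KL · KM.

1155

KL = L − K = (-22, -11, -44)
KM = M − K = (-16, -21, -13)
KL · KM = (-22)·(-16) + (-11)·(-21) + (-44)·(-13) = 352 + 231 + 572 = 1155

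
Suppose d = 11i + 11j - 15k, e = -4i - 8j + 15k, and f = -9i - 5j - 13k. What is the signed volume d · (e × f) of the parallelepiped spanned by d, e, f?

e × f:
i: (-8)·(-13) - 15·(-5) = 104 - (-75) = 179
j: 15·(-9) - (-4)·(-13) = -135 - 52 = -187
k: (-4)·(-5) - (-8)·(-9) = 20 - 72 = -52
e × f = (179, -187, -52)
d · (e × f) = 11·179 + 11·(-187) + (-15)·(-52) = 1969 - 2057 + 780 = 692

692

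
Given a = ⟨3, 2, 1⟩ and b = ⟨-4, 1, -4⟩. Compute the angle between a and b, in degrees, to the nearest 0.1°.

a · b = 3·(-4) + 2·1 + 1·(-4) = -12 + 2 - 4 = -14
|a|² = 9 + 4 + 1 = 14,  |a| = √14 ≈ 3.741657
|b|² = 16 + 1 + 16 = 33,  |b| = √33 ≈ 5.744563
cos θ = -14 / (3.741657 · 5.744563) ≈ -0.65134
θ = arccos(-0.65134) ≈ 130.6°

130.6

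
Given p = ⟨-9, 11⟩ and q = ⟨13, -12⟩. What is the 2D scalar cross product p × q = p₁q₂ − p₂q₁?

(-9)·(-12) - 11·13 = 108 - 143 = -35

-35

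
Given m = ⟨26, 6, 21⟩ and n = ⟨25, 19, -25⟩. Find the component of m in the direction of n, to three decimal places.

5.955

m · n = 26·25 + 6·19 + 21·(-25) = 650 + 114 - 525 = 239
|n| = √(625 + 361 + 625) = √1611 ≈ 40.1373
comp_n m = 239 / √1611 ≈ 5.955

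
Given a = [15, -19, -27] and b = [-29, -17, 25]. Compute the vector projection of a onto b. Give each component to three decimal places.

a · b = 15·(-29) + (-19)·(-17) + (-27)·25 = -435 + 323 - 675 = -787
|b|² = 841 + 289 + 625 = 1755
proj_b a = (-787/1755) · (-29, -17, 25) ≈ (13.005, 7.623, -11.211)

(13.005, 7.623, -11.211)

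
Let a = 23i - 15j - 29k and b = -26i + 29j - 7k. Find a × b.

i: (-15)·(-7) - (-29)·29 = 105 - (-841) = 946
j: (-29)·(-26) - 23·(-7) = 754 - (-161) = 915
k: 23·29 - (-15)·(-26) = 667 - 390 = 277
a × b = (946, 915, 277)

(946, 915, 277)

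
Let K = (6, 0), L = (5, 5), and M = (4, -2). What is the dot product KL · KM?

KL = L − K = (-1, 5)
KM = M − K = (-2, -2)
KL · KM = (-1)·(-2) + 5·(-2) = 2 - 10 = -8

-8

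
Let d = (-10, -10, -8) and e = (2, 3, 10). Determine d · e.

-130

d · e = (-10)·2 + (-10)·3 + (-8)·10 = -20 - 30 - 80 = -130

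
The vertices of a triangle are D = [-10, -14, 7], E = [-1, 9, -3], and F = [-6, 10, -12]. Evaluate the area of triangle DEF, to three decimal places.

DE = (9, 23, -10),  DF = (4, 24, -19)
i: 23·(-19) - (-10)·24 = -437 - (-240) = -197
j: (-10)·4 - 9·(-19) = -40 - (-171) = 131
k: 9·24 - 23·4 = 216 - 92 = 124
DE × DF = (-197, 131, 124)
|DE × DF| = √71346 ≈ 267.1067
area = ½ · 267.1067 ≈ 133.553

133.553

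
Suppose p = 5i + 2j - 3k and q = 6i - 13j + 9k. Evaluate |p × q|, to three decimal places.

101.681

i: 2·9 - (-3)·(-13) = 18 - 39 = -21
j: (-3)·6 - 5·9 = -18 - 45 = -63
k: 5·(-13) - 2·6 = -65 - 12 = -77
p × q = (-21, -63, -77)
|p × q| = √((-21)² + (-63)² + (-77)²) = √10339 ≈ 101.6809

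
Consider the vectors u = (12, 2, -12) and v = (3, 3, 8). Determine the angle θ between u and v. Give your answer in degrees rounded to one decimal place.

110.4

u · v = 12·3 + 2·3 + (-12)·8 = 36 + 6 - 96 = -54
|u|² = 144 + 4 + 144 = 292,  |u| = √292 ≈ 17.088007
|v|² = 9 + 9 + 64 = 82,  |v| = √82 ≈ 9.055385
cos θ = -54 / (17.088007 · 9.055385) ≈ -0.34898
θ = arccos(-0.34898) ≈ 110.4°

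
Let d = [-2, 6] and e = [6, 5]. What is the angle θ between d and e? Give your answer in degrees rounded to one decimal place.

d · e = (-2)·6 + 6·5 = -12 + 30 = 18
|d|² = 4 + 36 = 40,  |d| = √40 ≈ 6.324555
|e|² = 36 + 25 = 61,  |e| = √61 ≈ 7.810250
cos θ = 18 / (6.324555 · 7.810250) ≈ 0.36440
θ = arccos(0.36440) ≈ 68.6°

68.6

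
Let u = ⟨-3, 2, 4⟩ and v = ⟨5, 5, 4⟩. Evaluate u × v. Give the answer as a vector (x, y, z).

i: 2·4 - 4·5 = 8 - 20 = -12
j: 4·5 - (-3)·4 = 20 - (-12) = 32
k: (-3)·5 - 2·5 = -15 - 10 = -25
u × v = (-12, 32, -25)

(-12, 32, -25)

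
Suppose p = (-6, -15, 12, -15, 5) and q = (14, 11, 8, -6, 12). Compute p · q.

p · q = (-6)·14 + (-15)·11 + 12·8 + (-15)·(-6) + 5·12 = -84 - 165 + 96 + 90 + 60 = -3

-3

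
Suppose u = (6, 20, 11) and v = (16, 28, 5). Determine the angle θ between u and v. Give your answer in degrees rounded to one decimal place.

u · v = 6·16 + 20·28 + 11·5 = 96 + 560 + 55 = 711
|u|² = 36 + 400 + 121 = 557,  |u| = √557 ≈ 23.600847
|v|² = 256 + 784 + 25 = 1065,  |v| = √1065 ≈ 32.634338
cos θ = 711 / (23.600847 · 32.634338) ≈ 0.92314
θ = arccos(0.92314) ≈ 22.6°

22.6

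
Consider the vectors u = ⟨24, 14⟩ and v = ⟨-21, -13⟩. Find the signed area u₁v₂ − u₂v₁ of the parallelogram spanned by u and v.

24·(-13) - 14·(-21) = -312 - (-294) = -18

-18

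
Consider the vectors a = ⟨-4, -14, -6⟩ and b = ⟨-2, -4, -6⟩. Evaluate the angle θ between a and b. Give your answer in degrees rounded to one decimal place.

31.9

a · b = (-4)·(-2) + (-14)·(-4) + (-6)·(-6) = 8 + 56 + 36 = 100
|a|² = 16 + 196 + 36 = 248,  |a| = √248 ≈ 15.748016
|b|² = 4 + 16 + 36 = 56,  |b| = √56 ≈ 7.483315
cos θ = 100 / (15.748016 · 7.483315) ≈ 0.84856
θ = arccos(0.84856) ≈ 31.9°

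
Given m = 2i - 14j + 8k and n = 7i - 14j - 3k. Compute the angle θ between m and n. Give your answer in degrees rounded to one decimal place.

m · n = 2·7 + (-14)·(-14) + 8·(-3) = 14 + 196 - 24 = 186
|m|² = 4 + 196 + 64 = 264,  |m| = √264 ≈ 16.248077
|n|² = 49 + 196 + 9 = 254,  |n| = √254 ≈ 15.937377
cos θ = 186 / (16.248077 · 15.937377) ≈ 0.71828
θ = arccos(0.71828) ≈ 44.1°

44.1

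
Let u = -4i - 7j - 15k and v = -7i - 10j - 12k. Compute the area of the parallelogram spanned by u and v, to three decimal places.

i: (-7)·(-12) - (-15)·(-10) = 84 - 150 = -66
j: (-15)·(-7) - (-4)·(-12) = 105 - 48 = 57
k: (-4)·(-10) - (-7)·(-7) = 40 - 49 = -9
u × v = (-66, 57, -9)
|u × v| = √((-66)² + 57² + (-9)²) = √7686 ≈ 87.6698

87.670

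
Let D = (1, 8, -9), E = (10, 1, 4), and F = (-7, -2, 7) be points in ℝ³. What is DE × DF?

DE = (9, -7, 13)
DF = (-8, -10, 16)
i: (-7)·16 - 13·(-10) = -112 - (-130) = 18
j: 13·(-8) - 9·16 = -104 - 144 = -248
k: 9·(-10) - (-7)·(-8) = -90 - 56 = -146
DE × DF = (18, -248, -146)

(18, -248, -146)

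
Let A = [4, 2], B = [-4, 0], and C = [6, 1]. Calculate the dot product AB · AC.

-14

AB = B − A = (-8, -2)
AC = C − A = (2, -1)
AB · AC = (-8)·2 + (-2)·(-1) = -16 + 2 = -14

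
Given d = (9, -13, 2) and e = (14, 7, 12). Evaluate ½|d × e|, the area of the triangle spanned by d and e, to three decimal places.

154.374

i: (-13)·12 - 2·7 = -156 - 14 = -170
j: 2·14 - 9·12 = 28 - 108 = -80
k: 9·7 - (-13)·14 = 63 - (-182) = 245
d × e = (-170, -80, 245)
|d × e| = √((-170)² + (-80)² + 245²) = √95325 ≈ 308.7475
area = ½ · 308.7475 ≈ 154.374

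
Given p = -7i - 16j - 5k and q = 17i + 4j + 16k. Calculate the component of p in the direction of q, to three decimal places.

-11.104

p · q = (-7)·17 + (-16)·4 + (-5)·16 = -119 - 64 - 80 = -263
|q| = √(289 + 16 + 256) = √561 ≈ 23.6854
comp_q p = -263 / √561 ≈ -11.104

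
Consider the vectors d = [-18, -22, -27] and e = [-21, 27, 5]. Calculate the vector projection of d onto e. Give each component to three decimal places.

d · e = (-18)·(-21) + (-22)·27 + (-27)·5 = 378 - 594 - 135 = -351
|e|² = 441 + 729 + 25 = 1195
proj_e d = (-351/1195) · (-21, 27, 5) ≈ (6.168, -7.931, -1.469)

(6.168, -7.931, -1.469)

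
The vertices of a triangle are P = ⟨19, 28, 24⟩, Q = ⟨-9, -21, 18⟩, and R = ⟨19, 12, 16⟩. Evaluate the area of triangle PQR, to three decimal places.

PQ = (-28, -49, -6),  PR = (0, -16, -8)
i: (-49)·(-8) - (-6)·(-16) = 392 - 96 = 296
j: (-6)·0 - (-28)·(-8) = 0 - 224 = -224
k: (-28)·(-16) - (-49)·0 = 448 - 0 = 448
PQ × PR = (296, -224, 448)
|PQ × PR| = √338496 ≈ 581.8041
area = ½ · 581.8041 ≈ 290.902

290.902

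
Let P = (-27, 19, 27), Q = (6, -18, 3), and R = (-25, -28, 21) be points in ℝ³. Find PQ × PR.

(-906, 150, -1477)

PQ = (33, -37, -24)
PR = (2, -47, -6)
i: (-37)·(-6) - (-24)·(-47) = 222 - 1128 = -906
j: (-24)·2 - 33·(-6) = -48 - (-198) = 150
k: 33·(-47) - (-37)·2 = -1551 - (-74) = -1477
PQ × PR = (-906, 150, -1477)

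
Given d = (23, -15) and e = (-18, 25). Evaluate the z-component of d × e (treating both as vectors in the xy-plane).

23·25 - (-15)·(-18) = 575 - 270 = 305

305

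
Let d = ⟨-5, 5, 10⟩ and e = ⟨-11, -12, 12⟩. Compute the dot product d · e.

115

d · e = (-5)·(-11) + 5·(-12) + 10·12 = 55 - 60 + 120 = 115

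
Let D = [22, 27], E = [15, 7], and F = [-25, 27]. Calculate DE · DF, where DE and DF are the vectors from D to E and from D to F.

DE = E − D = (-7, -20)
DF = F − D = (-47, 0)
DE · DF = (-7)·(-47) + (-20)·0 = 329 + 0 = 329

329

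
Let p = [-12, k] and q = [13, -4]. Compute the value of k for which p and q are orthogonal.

-39

p · q = (-12)·13 + k·(-4) = -156 - 4k
Set equal to 0: -4k = 156, so k = -39.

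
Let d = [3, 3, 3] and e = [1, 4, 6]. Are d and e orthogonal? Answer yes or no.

no

d · e = 3·1 + 3·4 + 3·6 = 3 + 12 + 18 = 33
Nonzero, so the vectors are not orthogonal.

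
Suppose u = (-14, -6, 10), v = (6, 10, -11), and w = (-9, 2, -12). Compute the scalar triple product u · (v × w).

1366

v × w:
i: 10·(-12) - (-11)·2 = -120 - (-22) = -98
j: (-11)·(-9) - 6·(-12) = 99 - (-72) = 171
k: 6·2 - 10·(-9) = 12 - (-90) = 102
v × w = (-98, 171, 102)
u · (v × w) = (-14)·(-98) + (-6)·171 + 10·102 = 1372 - 1026 + 1020 = 1366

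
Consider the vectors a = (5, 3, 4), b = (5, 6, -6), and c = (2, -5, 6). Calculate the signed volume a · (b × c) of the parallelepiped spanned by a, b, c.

-244

b × c:
i: 6·6 - (-6)·(-5) = 36 - 30 = 6
j: (-6)·2 - 5·6 = -12 - 30 = -42
k: 5·(-5) - 6·2 = -25 - 12 = -37
b × c = (6, -42, -37)
a · (b × c) = 5·6 + 3·(-42) + 4·(-37) = 30 - 126 - 148 = -244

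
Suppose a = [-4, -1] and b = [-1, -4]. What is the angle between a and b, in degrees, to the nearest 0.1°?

a · b = (-4)·(-1) + (-1)·(-4) = 4 + 4 = 8
|a|² = 16 + 1 = 17,  |a| = √17 ≈ 4.123106
|b|² = 1 + 16 = 17,  |b| = √17 ≈ 4.123106
cos θ = 8 / (4.123106 · 4.123106) ≈ 0.47059
θ = arccos(0.47059) ≈ 61.9°

61.9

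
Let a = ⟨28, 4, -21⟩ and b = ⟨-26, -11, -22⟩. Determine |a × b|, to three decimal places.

i: 4·(-22) - (-21)·(-11) = -88 - 231 = -319
j: (-21)·(-26) - 28·(-22) = 546 - (-616) = 1162
k: 28·(-11) - 4·(-26) = -308 - (-104) = -204
a × b = (-319, 1162, -204)
|a × b| = √((-319)² + 1162² + (-204)²) = √1493621 ≈ 1222.1379

1222.138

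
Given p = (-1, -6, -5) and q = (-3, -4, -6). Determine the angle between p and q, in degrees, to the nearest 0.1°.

22.0

p · q = (-1)·(-3) + (-6)·(-4) + (-5)·(-6) = 3 + 24 + 30 = 57
|p|² = 1 + 36 + 25 = 62,  |p| = √62 ≈ 7.874008
|q|² = 9 + 16 + 36 = 61,  |q| = √61 ≈ 7.810250
cos θ = 57 / (7.874008 · 7.810250) ≈ 0.92686
θ = arccos(0.92686) ≈ 22.0°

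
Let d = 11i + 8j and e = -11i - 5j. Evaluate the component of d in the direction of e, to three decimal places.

d · e = 11·(-11) + 8·(-5) = -121 - 40 = -161
|e| = √(121 + 25) = √146 ≈ 12.0830
comp_e d = -161 / √146 ≈ -13.324

-13.324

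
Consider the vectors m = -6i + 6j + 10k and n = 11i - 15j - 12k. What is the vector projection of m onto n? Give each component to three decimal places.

(-6.196, 8.449, 6.759)

m · n = (-6)·11 + 6·(-15) + 10·(-12) = -66 - 90 - 120 = -276
|n|² = 121 + 225 + 144 = 490
proj_n m = (-276/490) · (11, -15, -12) ≈ (-6.196, 8.449, 6.759)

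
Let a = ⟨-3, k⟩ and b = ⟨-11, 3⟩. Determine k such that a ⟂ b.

-11

a · b = (-3)·(-11) + k·3 = 33 + 3k
Set equal to 0: 3k = -33, so k = -11.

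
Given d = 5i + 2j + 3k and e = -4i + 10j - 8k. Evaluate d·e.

-24

d · e = 5·(-4) + 2·10 + 3·(-8) = -20 + 20 - 24 = -24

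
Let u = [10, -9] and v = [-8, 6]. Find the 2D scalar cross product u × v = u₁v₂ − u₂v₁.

-12

10·6 - (-9)·(-8) = 60 - 72 = -12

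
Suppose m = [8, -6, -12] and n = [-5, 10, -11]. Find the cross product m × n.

i: (-6)·(-11) - (-12)·10 = 66 - (-120) = 186
j: (-12)·(-5) - 8·(-11) = 60 - (-88) = 148
k: 8·10 - (-6)·(-5) = 80 - 30 = 50
m × n = (186, 148, 50)

(186, 148, 50)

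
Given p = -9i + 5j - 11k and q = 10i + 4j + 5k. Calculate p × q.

i: 5·5 - (-11)·4 = 25 - (-44) = 69
j: (-11)·10 - (-9)·5 = -110 - (-45) = -65
k: (-9)·4 - 5·10 = -36 - 50 = -86
p × q = (69, -65, -86)

(69, -65, -86)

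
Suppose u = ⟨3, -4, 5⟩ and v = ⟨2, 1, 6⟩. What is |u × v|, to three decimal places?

32.031

i: (-4)·6 - 5·1 = -24 - 5 = -29
j: 5·2 - 3·6 = 10 - 18 = -8
k: 3·1 - (-4)·2 = 3 - (-8) = 11
u × v = (-29, -8, 11)
|u × v| = √((-29)² + (-8)² + 11²) = √1026 ≈ 32.0312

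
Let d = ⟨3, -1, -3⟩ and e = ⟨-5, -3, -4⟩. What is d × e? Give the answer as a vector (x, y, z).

(-5, 27, -14)

i: (-1)·(-4) - (-3)·(-3) = 4 - 9 = -5
j: (-3)·(-5) - 3·(-4) = 15 - (-12) = 27
k: 3·(-3) - (-1)·(-5) = -9 - 5 = -14
d × e = (-5, 27, -14)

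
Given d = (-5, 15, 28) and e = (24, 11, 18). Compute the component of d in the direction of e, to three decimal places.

17.181

d · e = (-5)·24 + 15·11 + 28·18 = -120 + 165 + 504 = 549
|e| = √(576 + 121 + 324) = √1021 ≈ 31.9531
comp_e d = 549 / √1021 ≈ 17.181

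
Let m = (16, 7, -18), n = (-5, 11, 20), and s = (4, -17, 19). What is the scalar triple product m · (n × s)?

9271

n × s:
i: 11·19 - 20·(-17) = 209 - (-340) = 549
j: 20·4 - (-5)·19 = 80 - (-95) = 175
k: (-5)·(-17) - 11·4 = 85 - 44 = 41
n × s = (549, 175, 41)
m · (n × s) = 16·549 + 7·175 + (-18)·41 = 8784 + 1225 - 738 = 9271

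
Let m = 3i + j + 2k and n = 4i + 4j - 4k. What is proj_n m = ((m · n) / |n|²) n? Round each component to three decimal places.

m · n = 3·4 + 1·4 + 2·(-4) = 12 + 4 - 8 = 8
|n|² = 16 + 16 + 16 = 48
proj_n m = (8/48) · (4, 4, -4) ≈ (0.667, 0.667, -0.667)

(0.667, 0.667, -0.667)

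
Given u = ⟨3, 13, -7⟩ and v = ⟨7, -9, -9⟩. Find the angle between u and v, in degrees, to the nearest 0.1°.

98.7

u · v = 3·7 + 13·(-9) + (-7)·(-9) = 21 - 117 + 63 = -33
|u|² = 9 + 169 + 49 = 227,  |u| = √227 ≈ 15.066519
|v|² = 49 + 81 + 81 = 211,  |v| = √211 ≈ 14.525839
cos θ = -33 / (15.066519 · 14.525839) ≈ -0.15079
θ = arccos(-0.15079) ≈ 98.7°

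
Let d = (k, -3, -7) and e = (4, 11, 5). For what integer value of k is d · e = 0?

d · e = k·4 + (-3)·11 + (-7)·5 = -68 + 4k
Set equal to 0: 4k = 68, so k = 17.

17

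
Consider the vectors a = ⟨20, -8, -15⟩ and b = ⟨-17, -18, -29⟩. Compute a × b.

i: (-8)·(-29) - (-15)·(-18) = 232 - 270 = -38
j: (-15)·(-17) - 20·(-29) = 255 - (-580) = 835
k: 20·(-18) - (-8)·(-17) = -360 - 136 = -496
a × b = (-38, 835, -496)

(-38, 835, -496)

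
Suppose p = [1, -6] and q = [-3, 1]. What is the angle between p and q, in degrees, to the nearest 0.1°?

117.9

p · q = 1·(-3) + (-6)·1 = -3 - 6 = -9
|p|² = 1 + 36 = 37,  |p| = √37 ≈ 6.082763
|q|² = 9 + 1 = 10,  |q| = √10 ≈ 3.162278
cos θ = -9 / (6.082763 · 3.162278) ≈ -0.46789
θ = arccos(-0.46789) ≈ 117.9°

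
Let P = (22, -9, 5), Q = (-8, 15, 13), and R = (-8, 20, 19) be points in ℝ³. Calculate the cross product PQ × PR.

PQ = (-30, 24, 8)
PR = (-30, 29, 14)
i: 24·14 - 8·29 = 336 - 232 = 104
j: 8·(-30) - (-30)·14 = -240 - (-420) = 180
k: (-30)·29 - 24·(-30) = -870 - (-720) = -150
PQ × PR = (104, 180, -150)

(104, 180, -150)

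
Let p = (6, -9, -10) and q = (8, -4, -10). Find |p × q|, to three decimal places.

72.139

i: (-9)·(-10) - (-10)·(-4) = 90 - 40 = 50
j: (-10)·8 - 6·(-10) = -80 - (-60) = -20
k: 6·(-4) - (-9)·8 = -24 - (-72) = 48
p × q = (50, -20, 48)
|p × q| = √(50² + (-20)² + 48²) = √5204 ≈ 72.1388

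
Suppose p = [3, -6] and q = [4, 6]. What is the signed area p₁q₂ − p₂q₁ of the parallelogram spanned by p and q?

42

3·6 - (-6)·4 = 18 - (-24) = 42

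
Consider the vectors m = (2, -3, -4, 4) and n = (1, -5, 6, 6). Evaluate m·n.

m · n = 2·1 + (-3)·(-5) + (-4)·6 + 4·6 = 2 + 15 - 24 + 24 = 17

17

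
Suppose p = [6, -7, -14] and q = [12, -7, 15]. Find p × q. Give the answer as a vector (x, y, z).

(-203, -258, 42)

i: (-7)·15 - (-14)·(-7) = -105 - 98 = -203
j: (-14)·12 - 6·15 = -168 - 90 = -258
k: 6·(-7) - (-7)·12 = -42 - (-84) = 42
p × q = (-203, -258, 42)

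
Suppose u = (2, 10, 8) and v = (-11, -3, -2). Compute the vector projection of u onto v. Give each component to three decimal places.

u · v = 2·(-11) + 10·(-3) + 8·(-2) = -22 - 30 - 16 = -68
|v|² = 121 + 9 + 4 = 134
proj_v u = (-68/134) · (-11, -3, -2) ≈ (5.582, 1.522, 1.015)

(5.582, 1.522, 1.015)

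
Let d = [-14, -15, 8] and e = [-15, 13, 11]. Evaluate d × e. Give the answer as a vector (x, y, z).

i: (-15)·11 - 8·13 = -165 - 104 = -269
j: 8·(-15) - (-14)·11 = -120 - (-154) = 34
k: (-14)·13 - (-15)·(-15) = -182 - 225 = -407
d × e = (-269, 34, -407)

(-269, 34, -407)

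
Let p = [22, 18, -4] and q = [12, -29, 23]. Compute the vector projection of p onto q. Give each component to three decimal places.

p · q = 22·12 + 18·(-29) + (-4)·23 = 264 - 522 - 92 = -350
|q|² = 144 + 841 + 529 = 1514
proj_q p = (-350/1514) · (12, -29, 23) ≈ (-2.774, 6.704, -5.317)

(-2.774, 6.704, -5.317)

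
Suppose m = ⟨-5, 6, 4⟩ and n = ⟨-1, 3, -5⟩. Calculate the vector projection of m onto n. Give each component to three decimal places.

m · n = (-5)·(-1) + 6·3 + 4·(-5) = 5 + 18 - 20 = 3
|n|² = 1 + 9 + 25 = 35
proj_n m = (3/35) · (-1, 3, -5) ≈ (-0.086, 0.257, -0.429)

(-0.086, 0.257, -0.429)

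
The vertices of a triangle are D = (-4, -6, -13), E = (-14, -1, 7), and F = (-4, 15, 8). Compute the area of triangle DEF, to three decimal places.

216.463

DE = (-10, 5, 20),  DF = (0, 21, 21)
i: 5·21 - 20·21 = 105 - 420 = -315
j: 20·0 - (-10)·21 = 0 - (-210) = 210
k: (-10)·21 - 5·0 = -210 - 0 = -210
DE × DF = (-315, 210, -210)
|DE × DF| = √187425 ≈ 432.9261
area = ½ · 432.9261 ≈ 216.463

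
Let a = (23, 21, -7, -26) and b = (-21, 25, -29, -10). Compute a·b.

a · b = 23·(-21) + 21·25 + (-7)·(-29) + (-26)·(-10) = -483 + 525 + 203 + 260 = 505

505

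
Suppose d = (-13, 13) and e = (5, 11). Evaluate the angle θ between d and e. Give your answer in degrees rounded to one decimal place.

d · e = (-13)·5 + 13·11 = -65 + 143 = 78
|d|² = 169 + 169 = 338,  |d| = √338 ≈ 18.384776
|e|² = 25 + 121 = 146,  |e| = √146 ≈ 12.083046
cos θ = 78 / (18.384776 · 12.083046) ≈ 0.35112
θ = arccos(0.35112) ≈ 69.4°

69.4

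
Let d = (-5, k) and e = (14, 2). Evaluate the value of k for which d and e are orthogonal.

d · e = (-5)·14 + k·2 = -70 + 2k
Set equal to 0: 2k = 70, so k = 35.

35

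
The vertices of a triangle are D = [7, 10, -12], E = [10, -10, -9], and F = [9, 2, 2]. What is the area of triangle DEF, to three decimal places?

DE = (3, -20, 3),  DF = (2, -8, 14)
i: (-20)·14 - 3·(-8) = -280 - (-24) = -256
j: 3·2 - 3·14 = 6 - 42 = -36
k: 3·(-8) - (-20)·2 = -24 - (-40) = 16
DE × DF = (-256, -36, 16)
|DE × DF| = √67088 ≈ 259.0135
area = ½ · 259.0135 ≈ 129.507

129.507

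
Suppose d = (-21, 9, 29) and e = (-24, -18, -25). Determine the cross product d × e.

i: 9·(-25) - 29·(-18) = -225 - (-522) = 297
j: 29·(-24) - (-21)·(-25) = -696 - 525 = -1221
k: (-21)·(-18) - 9·(-24) = 378 - (-216) = 594
d × e = (297, -1221, 594)

(297, -1221, 594)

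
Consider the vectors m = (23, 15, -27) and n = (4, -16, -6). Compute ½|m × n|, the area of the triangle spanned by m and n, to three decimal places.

i: 15·(-6) - (-27)·(-16) = -90 - 432 = -522
j: (-27)·4 - 23·(-6) = -108 - (-138) = 30
k: 23·(-16) - 15·4 = -368 - 60 = -428
m × n = (-522, 30, -428)
|m × n| = √((-522)² + 30² + (-428)²) = √456568 ≈ 675.6982
area = ½ · 675.6982 ≈ 337.849

337.849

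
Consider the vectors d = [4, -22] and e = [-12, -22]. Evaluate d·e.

d · e = 4·(-12) + (-22)·(-22) = -48 + 484 = 436

436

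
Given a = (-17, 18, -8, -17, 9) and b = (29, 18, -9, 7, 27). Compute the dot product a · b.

a · b = (-17)·29 + 18·18 + (-8)·(-9) + (-17)·7 + 9·27 = -493 + 324 + 72 - 119 + 243 = 27

27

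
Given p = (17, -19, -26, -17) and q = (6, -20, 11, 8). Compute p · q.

60

p · q = 17·6 + (-19)·(-20) + (-26)·11 + (-17)·8 = 102 + 380 - 286 - 136 = 60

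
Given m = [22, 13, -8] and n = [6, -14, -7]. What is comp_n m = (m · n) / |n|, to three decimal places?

m · n = 22·6 + 13·(-14) + (-8)·(-7) = 132 - 182 + 56 = 6
|n| = √(36 + 196 + 49) = √281 ≈ 16.7631
comp_n m = 6 / √281 ≈ 0.358

0.358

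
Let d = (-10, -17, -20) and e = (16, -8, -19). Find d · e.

356

d · e = (-10)·16 + (-17)·(-8) + (-20)·(-19) = -160 + 136 + 380 = 356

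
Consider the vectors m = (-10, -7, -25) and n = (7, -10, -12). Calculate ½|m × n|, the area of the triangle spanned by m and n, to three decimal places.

i: (-7)·(-12) - (-25)·(-10) = 84 - 250 = -166
j: (-25)·7 - (-10)·(-12) = -175 - 120 = -295
k: (-10)·(-10) - (-7)·7 = 100 - (-49) = 149
m × n = (-166, -295, 149)
|m × n| = √((-166)² + (-295)² + 149²) = √136782 ≈ 369.8405
area = ½ · 369.8405 ≈ 184.920

184.920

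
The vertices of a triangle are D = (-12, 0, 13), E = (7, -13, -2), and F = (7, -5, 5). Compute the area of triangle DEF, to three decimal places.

102.022

DE = (19, -13, -15),  DF = (19, -5, -8)
i: (-13)·(-8) - (-15)·(-5) = 104 - 75 = 29
j: (-15)·19 - 19·(-8) = -285 - (-152) = -133
k: 19·(-5) - (-13)·19 = -95 - (-247) = 152
DE × DF = (29, -133, 152)
|DE × DF| = √41634 ≈ 204.0441
area = ½ · 204.0441 ≈ 102.022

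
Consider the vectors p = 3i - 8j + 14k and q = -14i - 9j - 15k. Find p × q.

i: (-8)·(-15) - 14·(-9) = 120 - (-126) = 246
j: 14·(-14) - 3·(-15) = -196 - (-45) = -151
k: 3·(-9) - (-8)·(-14) = -27 - 112 = -139
p × q = (246, -151, -139)

(246, -151, -139)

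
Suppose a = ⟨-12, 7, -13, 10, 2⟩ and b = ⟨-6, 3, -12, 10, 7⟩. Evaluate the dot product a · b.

a · b = (-12)·(-6) + 7·3 + (-13)·(-12) + 10·10 + 2·7 = 72 + 21 + 156 + 100 + 14 = 363

363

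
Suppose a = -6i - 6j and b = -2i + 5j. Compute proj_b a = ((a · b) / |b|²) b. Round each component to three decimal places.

a · b = (-6)·(-2) + (-6)·5 = 12 - 30 = -18
|b|² = 4 + 25 = 29
proj_b a = (-18/29) · (-2, 5) ≈ (1.241, -3.103)

(1.241, -3.103)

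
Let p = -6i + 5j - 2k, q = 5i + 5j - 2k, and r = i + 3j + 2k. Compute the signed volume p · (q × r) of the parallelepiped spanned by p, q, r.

-176

q × r:
i: 5·2 - (-2)·3 = 10 - (-6) = 16
j: (-2)·1 - 5·2 = -2 - 10 = -12
k: 5·3 - 5·1 = 15 - 5 = 10
q × r = (16, -12, 10)
p · (q × r) = (-6)·16 + 5·(-12) + (-2)·10 = -96 - 60 - 20 = -176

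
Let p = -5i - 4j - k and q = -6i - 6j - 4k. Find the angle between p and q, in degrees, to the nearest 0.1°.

p · q = (-5)·(-6) + (-4)·(-6) + (-1)·(-4) = 30 + 24 + 4 = 58
|p|² = 25 + 16 + 1 = 42,  |p| = √42 ≈ 6.480741
|q|² = 36 + 36 + 16 = 88,  |q| = √88 ≈ 9.380832
cos θ = 58 / (6.480741 · 9.380832) ≈ 0.95403
θ = arccos(0.95403) ≈ 17.4°

17.4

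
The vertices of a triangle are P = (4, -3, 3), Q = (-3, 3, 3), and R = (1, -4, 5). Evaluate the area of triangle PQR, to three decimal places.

15.532

PQ = (-7, 6, 0),  PR = (-3, -1, 2)
i: 6·2 - 0·(-1) = 12 - 0 = 12
j: 0·(-3) - (-7)·2 = 0 - (-14) = 14
k: (-7)·(-1) - 6·(-3) = 7 - (-18) = 25
PQ × PR = (12, 14, 25)
|PQ × PR| = √965 ≈ 31.0644
area = ½ · 31.0644 ≈ 15.532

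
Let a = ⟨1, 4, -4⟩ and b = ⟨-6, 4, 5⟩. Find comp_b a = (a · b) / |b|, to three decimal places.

a · b = 1·(-6) + 4·4 + (-4)·5 = -6 + 16 - 20 = -10
|b| = √(36 + 16 + 25) = √77 ≈ 8.7750
comp_b a = -10 / √77 ≈ -1.140

-1.140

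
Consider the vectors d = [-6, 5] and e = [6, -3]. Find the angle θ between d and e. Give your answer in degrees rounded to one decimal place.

166.8

d · e = (-6)·6 + 5·(-3) = -36 - 15 = -51
|d|² = 36 + 25 = 61,  |d| = √61 ≈ 7.810250
|e|² = 36 + 9 = 45,  |e| = √45 ≈ 6.708204
cos θ = -51 / (7.810250 · 6.708204) ≈ -0.97342
θ = arccos(-0.97342) ≈ 166.8°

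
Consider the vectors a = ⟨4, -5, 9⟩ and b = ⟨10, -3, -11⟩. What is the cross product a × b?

(82, 134, 38)

i: (-5)·(-11) - 9·(-3) = 55 - (-27) = 82
j: 9·10 - 4·(-11) = 90 - (-44) = 134
k: 4·(-3) - (-5)·10 = -12 - (-50) = 38
a × b = (82, 134, 38)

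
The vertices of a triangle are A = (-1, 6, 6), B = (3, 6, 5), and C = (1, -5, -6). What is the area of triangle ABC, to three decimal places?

AB = (4, 0, -1),  AC = (2, -11, -12)
i: 0·(-12) - (-1)·(-11) = 0 - 11 = -11
j: (-1)·2 - 4·(-12) = -2 - (-48) = 46
k: 4·(-11) - 0·2 = -44 - 0 = -44
AB × AC = (-11, 46, -44)
|AB × AC| = √4173 ≈ 64.5988
area = ½ · 64.5988 ≈ 32.299

32.299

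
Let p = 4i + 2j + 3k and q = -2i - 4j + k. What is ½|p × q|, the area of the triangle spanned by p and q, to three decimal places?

10.488

i: 2·1 - 3·(-4) = 2 - (-12) = 14
j: 3·(-2) - 4·1 = -6 - 4 = -10
k: 4·(-4) - 2·(-2) = -16 - (-4) = -12
p × q = (14, -10, -12)
|p × q| = √(14² + (-10)² + (-12)²) = √440 ≈ 20.9762
area = ½ · 20.9762 ≈ 10.488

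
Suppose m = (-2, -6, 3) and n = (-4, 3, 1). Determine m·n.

m · n = (-2)·(-4) + (-6)·3 + 3·1 = 8 - 18 + 3 = -7

-7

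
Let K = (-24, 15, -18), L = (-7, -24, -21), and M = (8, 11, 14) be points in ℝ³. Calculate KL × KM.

(-1260, -640, 1180)

KL = (17, -39, -3)
KM = (32, -4, 32)
i: (-39)·32 - (-3)·(-4) = -1248 - 12 = -1260
j: (-3)·32 - 17·32 = -96 - 544 = -640
k: 17·(-4) - (-39)·32 = -68 - (-1248) = 1180
KL × KM = (-1260, -640, 1180)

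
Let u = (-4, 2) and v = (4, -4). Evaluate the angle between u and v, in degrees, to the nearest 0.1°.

161.6

u · v = (-4)·4 + 2·(-4) = -16 - 8 = -24
|u|² = 16 + 4 = 20,  |u| = √20 ≈ 4.472136
|v|² = 16 + 16 = 32,  |v| = √32 ≈ 5.656854
cos θ = -24 / (4.472136 · 5.656854) ≈ -0.94868
θ = arccos(-0.94868) ≈ 161.6°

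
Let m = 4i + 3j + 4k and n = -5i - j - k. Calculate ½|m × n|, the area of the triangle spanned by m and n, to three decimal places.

9.721

i: 3·(-1) - 4·(-1) = -3 - (-4) = 1
j: 4·(-5) - 4·(-1) = -20 - (-4) = -16
k: 4·(-1) - 3·(-5) = -4 - (-15) = 11
m × n = (1, -16, 11)
|m × n| = √(1² + (-16)² + 11²) = √378 ≈ 19.4422
area = ½ · 19.4422 ≈ 9.721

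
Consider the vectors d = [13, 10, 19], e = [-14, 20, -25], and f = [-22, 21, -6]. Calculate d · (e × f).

12699

e × f:
i: 20·(-6) - (-25)·21 = -120 - (-525) = 405
j: (-25)·(-22) - (-14)·(-6) = 550 - 84 = 466
k: (-14)·21 - 20·(-22) = -294 - (-440) = 146
e × f = (405, 466, 146)
d · (e × f) = 13·405 + 10·466 + 19·146 = 5265 + 4660 + 2774 = 12699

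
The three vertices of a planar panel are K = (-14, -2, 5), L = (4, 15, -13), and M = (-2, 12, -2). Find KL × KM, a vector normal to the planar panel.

KL = (18, 17, -18)
KM = (12, 14, -7)
i: 17·(-7) - (-18)·14 = -119 - (-252) = 133
j: (-18)·12 - 18·(-7) = -216 - (-126) = -90
k: 18·14 - 17·12 = 252 - 204 = 48
KL × KM = (133, -90, 48)

(133, -90, 48)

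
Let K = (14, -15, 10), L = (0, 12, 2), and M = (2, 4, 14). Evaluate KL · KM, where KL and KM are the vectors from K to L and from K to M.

649

KL = L − K = (-14, 27, -8)
KM = M − K = (-12, 19, 4)
KL · KM = (-14)·(-12) + 27·19 + (-8)·4 = 168 + 513 - 32 = 649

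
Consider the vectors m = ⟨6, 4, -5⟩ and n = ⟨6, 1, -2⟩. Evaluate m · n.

50

m · n = 6·6 + 4·1 + (-5)·(-2) = 36 + 4 + 10 = 50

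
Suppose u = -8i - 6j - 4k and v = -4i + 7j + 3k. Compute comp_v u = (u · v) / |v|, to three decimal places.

u · v = (-8)·(-4) + (-6)·7 + (-4)·3 = 32 - 42 - 12 = -22
|v| = √(16 + 49 + 9) = √74 ≈ 8.6023
comp_v u = -22 / √74 ≈ -2.557

-2.557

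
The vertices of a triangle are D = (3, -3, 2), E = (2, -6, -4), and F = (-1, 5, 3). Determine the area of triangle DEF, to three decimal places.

DE = (-1, -3, -6),  DF = (-4, 8, 1)
i: (-3)·1 - (-6)·8 = -3 - (-48) = 45
j: (-6)·(-4) - (-1)·1 = 24 - (-1) = 25
k: (-1)·8 - (-3)·(-4) = -8 - 12 = -20
DE × DF = (45, 25, -20)
|DE × DF| = √3050 ≈ 55.2268
area = ½ · 55.2268 ≈ 27.613

27.613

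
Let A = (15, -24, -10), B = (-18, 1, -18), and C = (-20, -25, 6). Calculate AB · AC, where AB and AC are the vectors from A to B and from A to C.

1002

AB = B − A = (-33, 25, -8)
AC = C − A = (-35, -1, 16)
AB · AC = (-33)·(-35) + 25·(-1) + (-8)·16 = 1155 - 25 - 128 = 1002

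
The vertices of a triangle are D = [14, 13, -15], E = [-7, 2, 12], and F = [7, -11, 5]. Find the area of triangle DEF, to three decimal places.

DE = (-21, -11, 27),  DF = (-7, -24, 20)
i: (-11)·20 - 27·(-24) = -220 - (-648) = 428
j: 27·(-7) - (-21)·20 = -189 - (-420) = 231
k: (-21)·(-24) - (-11)·(-7) = 504 - 77 = 427
DE × DF = (428, 231, 427)
|DE × DF| = √418874 ≈ 647.2048
area = ½ · 647.2048 ≈ 323.602

323.602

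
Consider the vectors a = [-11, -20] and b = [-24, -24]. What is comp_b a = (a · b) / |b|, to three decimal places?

a · b = (-11)·(-24) + (-20)·(-24) = 264 + 480 = 744
|b| = √(576 + 576) = √1152 ≈ 33.9411
comp_b a = 744 / √1152 ≈ 21.920

21.920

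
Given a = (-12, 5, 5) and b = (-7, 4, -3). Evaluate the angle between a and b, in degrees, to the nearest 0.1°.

42.0

a · b = (-12)·(-7) + 5·4 + 5·(-3) = 84 + 20 - 15 = 89
|a|² = 144 + 25 + 25 = 194,  |a| = √194 ≈ 13.928388
|b|² = 49 + 16 + 9 = 74,  |b| = √74 ≈ 8.602325
cos θ = 89 / (13.928388 · 8.602325) ≈ 0.74280
θ = arccos(0.74280) ≈ 42.0°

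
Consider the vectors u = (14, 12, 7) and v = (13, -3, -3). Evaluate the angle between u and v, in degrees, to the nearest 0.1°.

u · v = 14·13 + 12·(-3) + 7·(-3) = 182 - 36 - 21 = 125
|u|² = 196 + 144 + 49 = 389,  |u| = √389 ≈ 19.723083
|v|² = 169 + 9 + 9 = 187,  |v| = √187 ≈ 13.674794
cos θ = 125 / (19.723083 · 13.674794) ≈ 0.46346
θ = arccos(0.46346) ≈ 62.4°

62.4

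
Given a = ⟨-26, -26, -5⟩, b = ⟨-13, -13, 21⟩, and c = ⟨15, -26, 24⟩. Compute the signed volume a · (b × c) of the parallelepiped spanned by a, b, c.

b × c:
i: (-13)·24 - 21·(-26) = -312 - (-546) = 234
j: 21·15 - (-13)·24 = 315 - (-312) = 627
k: (-13)·(-26) - (-13)·15 = 338 - (-195) = 533
b × c = (234, 627, 533)
a · (b × c) = (-26)·234 + (-26)·627 + (-5)·533 = -6084 - 16302 - 2665 = -25051

-25051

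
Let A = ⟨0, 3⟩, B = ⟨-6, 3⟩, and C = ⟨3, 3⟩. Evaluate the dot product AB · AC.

AB = B − A = (-6, 0)
AC = C − A = (3, 0)
AB · AC = (-6)·3 + 0·0 = -18 + 0 = -18

-18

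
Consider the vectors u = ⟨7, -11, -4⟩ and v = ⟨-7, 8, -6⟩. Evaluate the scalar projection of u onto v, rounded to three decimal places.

u · v = 7·(-7) + (-11)·8 + (-4)·(-6) = -49 - 88 + 24 = -113
|v| = √(49 + 64 + 36) = √149 ≈ 12.2066
comp_v u = -113 / √149 ≈ -9.257

-9.257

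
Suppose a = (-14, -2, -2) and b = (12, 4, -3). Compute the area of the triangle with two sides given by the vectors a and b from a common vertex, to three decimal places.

37.336

i: (-2)·(-3) - (-2)·4 = 6 - (-8) = 14
j: (-2)·12 - (-14)·(-3) = -24 - 42 = -66
k: (-14)·4 - (-2)·12 = -56 - (-24) = -32
a × b = (14, -66, -32)
|a × b| = √(14² + (-66)² + (-32)²) = √5576 ≈ 74.6726
area = ½ · 74.6726 ≈ 37.336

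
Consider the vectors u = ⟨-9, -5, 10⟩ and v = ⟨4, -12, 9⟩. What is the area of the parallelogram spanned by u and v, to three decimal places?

i: (-5)·9 - 10·(-12) = -45 - (-120) = 75
j: 10·4 - (-9)·9 = 40 - (-81) = 121
k: (-9)·(-12) - (-5)·4 = 108 - (-20) = 128
u × v = (75, 121, 128)
|u × v| = √(75² + 121² + 128²) = √36650 ≈ 191.4419

191.442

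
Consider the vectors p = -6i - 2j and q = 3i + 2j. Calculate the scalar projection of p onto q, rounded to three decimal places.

p · q = (-6)·3 + (-2)·2 = -18 - 4 = -22
|q| = √(9 + 4) = √13 ≈ 3.6056
comp_q p = -22 / √13 ≈ -6.102

-6.102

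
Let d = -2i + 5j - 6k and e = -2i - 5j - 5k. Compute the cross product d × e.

(-55, 2, 20)

i: 5·(-5) - (-6)·(-5) = -25 - 30 = -55
j: (-6)·(-2) - (-2)·(-5) = 12 - 10 = 2
k: (-2)·(-5) - 5·(-2) = 10 - (-10) = 20
d × e = (-55, 2, 20)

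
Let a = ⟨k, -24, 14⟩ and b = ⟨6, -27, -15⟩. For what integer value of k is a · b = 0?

-73

a · b = k·6 + (-24)·(-27) + 14·(-15) = 438 + 6k
Set equal to 0: 6k = -438, so k = -73.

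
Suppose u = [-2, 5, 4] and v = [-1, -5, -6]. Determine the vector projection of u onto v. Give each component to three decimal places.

u · v = (-2)·(-1) + 5·(-5) + 4·(-6) = 2 - 25 - 24 = -47
|v|² = 1 + 25 + 36 = 62
proj_v u = (-47/62) · (-1, -5, -6) ≈ (0.758, 3.790, 4.548)

(0.758, 3.790, 4.548)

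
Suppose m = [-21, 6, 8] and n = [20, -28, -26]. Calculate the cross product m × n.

(68, -386, 468)

i: 6·(-26) - 8·(-28) = -156 - (-224) = 68
j: 8·20 - (-21)·(-26) = 160 - 546 = -386
k: (-21)·(-28) - 6·20 = 588 - 120 = 468
m × n = (68, -386, 468)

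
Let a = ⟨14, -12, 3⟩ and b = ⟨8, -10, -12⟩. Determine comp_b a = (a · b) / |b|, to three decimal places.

11.168

a · b = 14·8 + (-12)·(-10) + 3·(-12) = 112 + 120 - 36 = 196
|b| = √(64 + 100 + 144) = √308 ≈ 17.5499
comp_b a = 196 / √308 ≈ 11.168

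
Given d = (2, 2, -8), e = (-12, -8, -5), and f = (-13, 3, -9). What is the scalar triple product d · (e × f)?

e × f:
i: (-8)·(-9) - (-5)·3 = 72 - (-15) = 87
j: (-5)·(-13) - (-12)·(-9) = 65 - 108 = -43
k: (-12)·3 - (-8)·(-13) = -36 - 104 = -140
e × f = (87, -43, -140)
d · (e × f) = 2·87 + 2·(-43) + (-8)·(-140) = 174 - 86 + 1120 = 1208

1208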